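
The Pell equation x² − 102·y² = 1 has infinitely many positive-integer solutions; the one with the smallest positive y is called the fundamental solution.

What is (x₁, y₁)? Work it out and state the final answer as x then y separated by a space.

101 10

[10; 10,20] for √102; ℓ=2 ⇒ convergent index 1
step 0: (10, 1)  from 10·(1,0) + (0,1)
step 1: (101, 10)  from 10·(10,1) + (1,0)
→ (101, 10).  Check: 101²=10201, 102·10²=10200, difference 1.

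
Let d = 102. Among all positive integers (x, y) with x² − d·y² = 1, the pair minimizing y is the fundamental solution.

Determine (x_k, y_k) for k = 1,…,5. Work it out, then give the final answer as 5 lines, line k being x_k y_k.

101 10
20401 2020
4120901 408030
832401601 82420040
168141002501 16648440050

[10; 10,20] for √102; ℓ=2 ⇒ convergent index 1
a_0=10:  p_0=10·1+0=10,  q_0=10·0+1=1
a_1=10:  p_1=10·10+1=101,  q_1=10·1+0=10
(x₁, y₁) = (101, 10);  101² − 102·10² = 1 ✓
(101+10√102)^2 = 20401 + 2020√102
(101+10√102)^3 = 4120901 + 408030√102
(101+10√102)^4 = 832401601 + 82420040√102
(101+10√102)^5 = 168141002501 + 16648440050√102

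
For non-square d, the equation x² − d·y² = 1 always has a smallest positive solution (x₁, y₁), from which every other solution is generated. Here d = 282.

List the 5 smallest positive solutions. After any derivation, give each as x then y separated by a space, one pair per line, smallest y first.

2351 140
11054401 658280
51977791151 3095232420
244399562937601 14553782180560
1149166692954808751 68431880717760700

√282 → a₀=16, period (1,3,1,4,1,3,1,32); ℓ=8 even so k=7
step 0: (16, 1)  from 16·(1,0) + (0,1)
…
step 2: (67, 4)  from 3·(17,1) + (16,1)
…
step 6: (1864, 111)  from 3·(487,29) + (403,24)
step 7: (2351, 140)  from 1·(1864,111) + (487,29)
fundamental: x₁=2351, y₁=140  (since 5527201 − 282·19600 = 1)
(2351+140√282)^2 = 11054401 + 658280√282
(2351+140√282)^3 = 51977791151 + 3095232420√282
(2351+140√282)^4 = 244399562937601 + 14553782180560√282
(2351+140√282)^5 = 1149166692954808751 + 68431880717760700√282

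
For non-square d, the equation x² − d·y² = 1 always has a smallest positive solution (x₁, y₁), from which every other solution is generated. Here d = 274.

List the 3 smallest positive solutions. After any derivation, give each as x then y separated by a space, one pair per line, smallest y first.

[16; 1,1,4,4,1,1,32] for √274; ℓ=7 ⇒ convergent index 13
i=0: a=16 ⇒ p=16, q=1
i=1: a=1 ⇒ p=17, q=1
i=2: a=1 ⇒ p=33, q=2
…
i=4: a=4 ⇒ p=629, q=38
i=5: a=1 ⇒ p=778, q=47
i=6: a=1 ⇒ p=1407, q=85
i=7: a=32 ⇒ p=45802, q=2767
i=8: a=1 ⇒ p=47209, q=2852
i=9: a=1 ⇒ p=93011, q=5619
i=10: a=4 ⇒ p=419253, q=25328
i=11: a=4 ⇒ p=1770023, q=106931
i=12: a=1 ⇒ p=2189276, q=132259
i=13: a=1 ⇒ p=3959299, q=239190
(x₁, y₁) = (3959299, 239190);  3959299² − 274·239190² = 1 ✓
n=2: (3959299,239190)∘(3959299,239190) = (3959299·3959299+274·239190·239190, 3959299·239190+239190·3959299) = (31352097142801,1894049455620)
n=3: (31352097142801,1894049455620)∘(3959299,239190) = (3959299·31352097142801+274·239190·1894049455620, 3959299·1894049455620+239190·31352097142801) = (248264653730785753699,14998216231173381570)

3959299 239190
31352097142801 1894049455620
248264653730785753699 14998216231173381570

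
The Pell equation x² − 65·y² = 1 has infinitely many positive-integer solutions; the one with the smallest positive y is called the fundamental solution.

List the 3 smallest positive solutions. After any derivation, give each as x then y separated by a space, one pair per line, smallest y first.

129 16
33281 4128
8586369 1065008

[8; 16] for √65; ℓ=1 ⇒ convergent index 1
step 0: (8, 1)  from 8·(1,0) + (0,1)
step 1: (129, 16)  from 16·(8,1) + (1,0)
(x₁, y₁) = (129, 16);  129² − 65·16² = 1 ✓
(x_2, y_2) = (129·129 + 65·16·16, 129·16 + 16·129) = (33281, 4128)
(x_3, y_3) = (129·33281 + 65·16·4128, 129·4128 + 16·33281) = (8586369, 1065008)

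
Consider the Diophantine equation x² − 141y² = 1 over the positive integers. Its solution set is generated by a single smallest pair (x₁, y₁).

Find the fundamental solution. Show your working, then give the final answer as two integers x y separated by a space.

95 8

√141 = [11; 1,6,1,22, …], period ℓ=4 (even) → k=3
i=0: a=11 ⇒ p=11, q=1
…
i=2: a=6 ⇒ p=83, q=7
i=3: a=1 ⇒ p=95, q=8
fundamental: x₁=95, y₁=8  (since 9025 − 141·64 = 1)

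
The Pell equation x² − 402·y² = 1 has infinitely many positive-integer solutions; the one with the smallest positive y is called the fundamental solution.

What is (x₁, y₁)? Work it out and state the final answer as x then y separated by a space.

401 20

[20; 20,40] for √402; ℓ=2 ⇒ convergent index 1
k=0  a_k=20  p_k/q_k = 20/1
k=1  a_k=20  p_k/q_k = 401/20
→ (401, 20).  Check: 401²=160801, 402·20²=160800, difference 1.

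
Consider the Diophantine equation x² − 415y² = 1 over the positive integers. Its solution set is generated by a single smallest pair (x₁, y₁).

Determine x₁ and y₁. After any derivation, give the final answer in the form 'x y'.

√415 → a₀=20, period (2,1,2,4,6,…,1,2,40); ℓ=16 even so k=15
i=0: a=20 ⇒ p=20, q=1
i=1: a=2 ⇒ p=41, q=2
i=2: a=1 ⇒ p=61, q=3
i=3: a=2 ⇒ p=163, q=8
i=4: a=4 ⇒ p=713, q=35
i=5: a=6 ⇒ p=4441, q=218
i=6: a=1 ⇒ p=5154, q=253
…
i=8: a=3 ⇒ p=33939, q=1666
…
i=10: a=1 ⇒ p=77473, q=3803
…
i=14: a=1 ⇒ p=6841255, q=335824
i=15: a=2 ⇒ p=18412804, q=903849
→ (18412804, 903849).  Check: 18412804²=339031351142416, 415·903849²=339031351142415, difference 1.

18412804 903849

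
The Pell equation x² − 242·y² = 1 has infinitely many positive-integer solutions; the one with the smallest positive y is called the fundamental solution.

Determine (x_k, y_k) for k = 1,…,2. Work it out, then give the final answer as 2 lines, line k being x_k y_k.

√242 = [15; 1,1,3,1,14,1,3,1,1,30, …], period ℓ=10 (even) → k=9
k=0  a_k=15  p_k/q_k = 15/1
…
k=2  a_k=1  p_k/q_k = 31/2
k=3  a_k=3  p_k/q_k = 109/7
…
k=8  a_k=1  p_k/q_k = 10905/701
k=9  a_k=1  p_k/q_k = 19601/1260
(x₁, y₁) = (19601, 1260);  19601² − 242·1260² = 1 ✓
k=2:  x_2 = 19601·19601+242·1260·1260 = 768398401,  y_2 = 19601·1260+1260·19601 = 49394520

19601 1260
768398401 49394520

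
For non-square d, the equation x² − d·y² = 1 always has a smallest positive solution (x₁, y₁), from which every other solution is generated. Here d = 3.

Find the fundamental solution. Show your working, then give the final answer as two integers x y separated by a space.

2 1

d=3: √d = [1; 1,2] (ℓ=2, even), read p_1/q_1
step 0: (1, 1)  from 1·(1,0) + (0,1)
step 1: (2, 1)  from 1·(1,1) + (1,0)
→ (2, 1).  Check: 2²=4, 3·1²=3, difference 1.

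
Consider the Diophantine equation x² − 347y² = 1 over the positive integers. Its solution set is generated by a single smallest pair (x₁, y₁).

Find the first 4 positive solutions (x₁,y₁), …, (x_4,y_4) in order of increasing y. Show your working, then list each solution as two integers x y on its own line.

641602 34443
823306252807 44197395372
1056469876826312026 56714274530897445
1355666371822207590758497 72775983935101527618408

√347 = [18; 1,1,1,2,4,…,1,1,36, …], period ℓ=14 (even) → k=13
a_0=18:  p_0=18·1+0=18,  q_0=18·0+1=1
a_1=1:  p_1=1·18+1=19,  q_1=1·1+0=1
a_2=1:  p_2=1·19+18=37,  q_2=1·1+1=2
a_3=1:  p_3=1·37+19=56,  q_3=1·2+1=3
a_4=2:  p_4=2·56+37=149,  q_4=2·3+2=8
a_5=4:  p_5=4·149+56=652,  q_5=4·8+3=35
a_6=1:  p_6=1·652+149=801,  q_6=1·35+8=43
a_7=17:  p_7=17·801+652=14269,  q_7=17·43+35=766
a_8=1:  p_8=1·14269+801=15070,  q_8=1·766+43=809
a_9=4:  p_9=4·15070+14269=74549,  q_9=4·809+766=4002
a_10=2:  p_10=2·74549+15070=164168,  q_10=2·4002+809=8813
a_11=1:  p_11=1·164168+74549=238717,  q_11=1·8813+4002=12815
a_12=1:  p_12=1·238717+164168=402885,  q_12=1·12815+8813=21628
a_13=1:  p_13=1·402885+238717=641602,  q_13=1·21628+12815=34443
fundamental: x₁=641602, y₁=34443  (since 411653126404 − 347·1186320249 = 1)
n=2: (641602,34443)∘(641602,34443) = (641602·641602+347·34443·34443, 641602·34443+34443·641602) = (823306252807,44197395372)
n=3: (823306252807,44197395372)∘(641602,34443) = (641602·823306252807+347·34443·44197395372, 641602·44197395372+34443·823306252807) = (1056469876826312026,56714274530897445)
n=4: (1056469876826312026,56714274530897445)∘(641602,34443) = (641602·1056469876826312026+347·34443·56714274530897445, 641602·56714274530897445+34443·1056469876826312026) = (1355666371822207590758497,72775983935101527618408)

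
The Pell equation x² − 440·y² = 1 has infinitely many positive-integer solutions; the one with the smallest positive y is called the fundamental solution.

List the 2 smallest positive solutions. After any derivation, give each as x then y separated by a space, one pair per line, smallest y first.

d=440: √d = [20; 1,40] (ℓ=2, even), read p_1/q_1
step 0: (20, 1)  from 20·(1,0) + (0,1)
step 1: (21, 1)  from 1·(20,1) + (1,0)
(x₁, y₁) = (21, 1);  21² − 440·1² = 1 ✓
n=2: (21,1)∘(21,1) = (21·21+440·1·1, 21·1+1·21) = (881,42)

21 1
881 42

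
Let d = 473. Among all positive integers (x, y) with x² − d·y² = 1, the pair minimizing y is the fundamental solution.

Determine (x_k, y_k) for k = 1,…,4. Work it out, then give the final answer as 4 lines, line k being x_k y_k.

87 4
15137 696
2633751 121100
458257537 21070704

d=473: √d = [21; 1,2,1,42] (ℓ=4, even), read p_3/q_3
step 0: (21, 1)  from 21·(1,0) + (0,1)
…
step 2: (65, 3)  from 2·(22,1) + (21,1)
step 3: (87, 4)  from 1·(65,3) + (22,1)
fundamental: x₁=87, y₁=4  (since 7569 − 473·16 = 1)
n=2: (87,4)∘(87,4) = (87·87+473·4·4, 87·4+4·87) = (15137,696)
n=3: (15137,696)∘(87,4) = (87·15137+473·4·696, 87·696+4·15137) = (2633751,121100)
n=4: (2633751,121100)∘(87,4) = (87·2633751+473·4·121100, 87·121100+4·2633751) = (458257537,21070704)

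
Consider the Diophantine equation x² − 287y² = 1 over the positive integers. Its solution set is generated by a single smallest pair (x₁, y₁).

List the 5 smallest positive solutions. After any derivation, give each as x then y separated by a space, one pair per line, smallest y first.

288 17
165887 9792
95550624 5640175
55036993537 3248731008
31701212726688 1871263420433

√287 = [16; 1,15,1,32, …], period ℓ=4 (even) → k=3
i=0: a=16 ⇒ p=16, q=1
…
i=2: a=15 ⇒ p=271, q=16
i=3: a=1 ⇒ p=288, q=17
(x₁, y₁) = (288, 17);  288² − 287·17² = 1 ✓
(288+17√287)^2 = 165887 + 9792√287
(288+17√287)^3 = 95550624 + 5640175√287
(288+17√287)^4 = 55036993537 + 3248731008√287
(288+17√287)^5 = 31701212726688 + 1871263420433√287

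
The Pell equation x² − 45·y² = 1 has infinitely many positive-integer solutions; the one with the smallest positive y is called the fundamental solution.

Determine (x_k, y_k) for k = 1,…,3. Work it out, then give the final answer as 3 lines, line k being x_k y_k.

[6; 1,2,2,2,1,12] for √45; ℓ=6 ⇒ convergent index 5
step 0: (6, 1)  from 6·(1,0) + (0,1)
…
step 3: (47, 7)  from 2·(20,3) + (7,1)
step 4: (114, 17)  from 2·(47,7) + (20,3)
step 5: (161, 24)  from 1·(114,17) + (47,7)
(x₁, y₁) = (161, 24);  161² − 45·24² = 1 ✓
(x_2, y_2) = (161·161 + 45·24·24, 161·24 + 24·161) = (51841, 7728)
(x_3, y_3) = (161·51841 + 45·24·7728, 161·7728 + 24·51841) = (16692641, 2488392)

161 24
51841 7728
16692641 2488392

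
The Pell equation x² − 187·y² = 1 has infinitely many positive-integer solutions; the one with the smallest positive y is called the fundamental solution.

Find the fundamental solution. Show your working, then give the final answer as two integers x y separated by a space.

1682 123

√187 → a₀=13, period (1,2,13,2,1,26); ℓ=6 even so k=5
a_0=13:  p_0=13·1+0=13,  q_0=13·0+1=1
a_1=1:  p_1=1·13+1=14,  q_1=1·1+0=1
a_2=2:  p_2=2·14+13=41,  q_2=2·1+1=3
a_3=13:  p_3=13·41+14=547,  q_3=13·3+1=40
a_4=2:  p_4=2·547+41=1135,  q_4=2·40+3=83
a_5=1:  p_5=1·1135+547=1682,  q_5=1·83+40=123
→ (1682, 123).  Check: 1682²=2829124, 187·123²=2829123, difference 1.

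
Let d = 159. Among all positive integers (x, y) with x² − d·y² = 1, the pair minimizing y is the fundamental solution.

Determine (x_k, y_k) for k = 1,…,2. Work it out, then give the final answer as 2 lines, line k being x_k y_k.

d=159: √d = [12; 1,1,1,1,3,1,1,1,1,24] (ℓ=10, even), read p_9/q_9
k=0  a_k=12  p_k/q_k = 12/1
…
k=3  a_k=1  p_k/q_k = 38/3
k=4  a_k=1  p_k/q_k = 63/5
k=5  a_k=3  p_k/q_k = 227/18
k=6  a_k=1  p_k/q_k = 290/23
k=7  a_k=1  p_k/q_k = 517/41
k=8  a_k=1  p_k/q_k = 807/64
k=9  a_k=1  p_k/q_k = 1324/105
→ (1324, 105).  Check: 1324²=1752976, 159·105²=1752975, difference 1.
k=2:  x_2 = 1324·1324+159·105·105 = 3505951,  y_2 = 1324·105+105·1324 = 278040

1324 105
3505951 278040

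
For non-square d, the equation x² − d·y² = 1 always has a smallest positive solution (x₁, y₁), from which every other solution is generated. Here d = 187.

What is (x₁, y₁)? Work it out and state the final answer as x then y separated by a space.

[13; 1,2,13,2,1,26] for √187; ℓ=6 ⇒ convergent index 5
i=0: a=13 ⇒ p=13, q=1
i=1: a=1 ⇒ p=14, q=1
i=2: a=2 ⇒ p=41, q=3
i=3: a=13 ⇒ p=547, q=40
i=4: a=2 ⇒ p=1135, q=83
i=5: a=1 ⇒ p=1682, q=123
(x₁, y₁) = (1682, 123);  1682² − 187·123² = 1 ✓

1682 123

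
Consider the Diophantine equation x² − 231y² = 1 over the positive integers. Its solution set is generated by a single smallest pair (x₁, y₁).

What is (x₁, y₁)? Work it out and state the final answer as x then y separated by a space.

76 5

√231 = [15; 5,30, …], period ℓ=2 (even) → k=1
a_0=15:  p_0=15·1+0=15,  q_0=15·0+1=1
a_1=5:  p_1=5·15+1=76,  q_1=5·1+0=5
→ (76, 5).  Check: 76²=5776, 231·5²=5775, difference 1.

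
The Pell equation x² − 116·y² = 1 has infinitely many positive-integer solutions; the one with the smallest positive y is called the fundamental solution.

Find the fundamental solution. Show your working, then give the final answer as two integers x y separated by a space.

√116 = [10; 1,3,2,1,4,1,2,3,1,20, …], period ℓ=10 (even) → k=9
k=0  a_k=10  p_k/q_k = 10/1
k=1  a_k=1  p_k/q_k = 11/1
…
k=5  a_k=4  p_k/q_k = 657/61
…
k=8  a_k=3  p_k/q_k = 7550/701
k=9  a_k=1  p_k/q_k = 9801/910
→ (9801, 910).  Check: 9801²=96059601, 116·910²=96059600, difference 1.

9801 910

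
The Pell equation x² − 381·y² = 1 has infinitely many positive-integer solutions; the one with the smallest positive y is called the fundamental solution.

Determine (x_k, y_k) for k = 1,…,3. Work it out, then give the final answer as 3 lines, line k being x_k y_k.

1015 52
2060449 105560
4182710455 214286748

d=381: √d = [19; 1,1,12,1,1,38] (ℓ=6, even), read p_5/q_5
i=0: a=19 ⇒ p=19, q=1
i=1: a=1 ⇒ p=20, q=1
i=2: a=1 ⇒ p=39, q=2
i=3: a=12 ⇒ p=488, q=25
i=4: a=1 ⇒ p=527, q=27
i=5: a=1 ⇒ p=1015, q=52
fundamental: x₁=1015, y₁=52  (since 1030225 − 381·2704 = 1)
n=2: (1015,52)∘(1015,52) = (1015·1015+381·52·52, 1015·52+52·1015) = (2060449,105560)
n=3: (2060449,105560)∘(1015,52) = (1015·2060449+381·52·105560, 1015·105560+52·2060449) = (4182710455,214286748)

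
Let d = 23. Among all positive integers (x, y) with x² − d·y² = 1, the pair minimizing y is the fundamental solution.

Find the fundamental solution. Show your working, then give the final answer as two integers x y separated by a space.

√23 → a₀=4, period (1,3,1,8); ℓ=4 even so k=3
a_0=4:  p_0=4·1+0=4,  q_0=4·0+1=1
a_1=1:  p_1=1·4+1=5,  q_1=1·1+0=1
a_2=3:  p_2=3·5+4=19,  q_2=3·1+1=4
a_3=1:  p_3=1·19+5=24,  q_3=1·4+1=5
→ (24, 5).  Check: 24²=576, 23·5²=575, difference 1.

24 5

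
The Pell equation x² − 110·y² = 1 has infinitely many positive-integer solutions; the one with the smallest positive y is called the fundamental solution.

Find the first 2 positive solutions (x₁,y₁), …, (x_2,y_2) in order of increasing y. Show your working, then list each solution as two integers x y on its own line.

21 2
881 84

d=110: √d = [10; 2,20] (ℓ=2, even), read p_1/q_1
i=0: a=10 ⇒ p=10, q=1
i=1: a=2 ⇒ p=21, q=2
→ (21, 2).  Check: 21²=441, 110·2²=440, difference 1.
(21+2√110)^2 = 881 + 84√110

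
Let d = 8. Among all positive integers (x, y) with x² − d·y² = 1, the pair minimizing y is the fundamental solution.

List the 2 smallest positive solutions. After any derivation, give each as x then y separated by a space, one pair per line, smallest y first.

3 1
17 6

d=8: √d = [2; 1,4] (ℓ=2, even), read p_1/q_1
a_0=2:  p_0=2·1+0=2,  q_0=2·0+1=1
a_1=1:  p_1=1·2+1=3,  q_1=1·1+0=1
→ (3, 1).  Check: 3²=9, 8·1²=8, difference 1.
n=2: (3,1)∘(3,1) = (3·3+8·1·1, 3·1+1·3) = (17,6)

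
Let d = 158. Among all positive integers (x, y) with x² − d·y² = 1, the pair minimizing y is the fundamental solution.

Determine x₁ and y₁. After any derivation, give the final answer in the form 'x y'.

7743 616

√158 → a₀=12, period (1,1,3,12,3,1,1,24); ℓ=8 even so k=7
i=0: a=12 ⇒ p=12, q=1
…
i=3: a=3 ⇒ p=88, q=7
…
i=6: a=1 ⇒ p=4412, q=351
i=7: a=1 ⇒ p=7743, q=616
fundamental: x₁=7743, y₁=616  (since 59954049 − 158·379456 = 1)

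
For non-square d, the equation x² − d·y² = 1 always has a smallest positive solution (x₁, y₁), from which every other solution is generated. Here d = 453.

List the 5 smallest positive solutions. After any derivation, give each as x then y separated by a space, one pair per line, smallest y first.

√453 = [21; 3,1,1,10,14,10,1,1,3,42, …], period ℓ=10 (even) → k=9
a_0=21:  p_0=21·1+0=21,  q_0=21·0+1=1
…
a_4=10:  p_4=10·149+85=1575,  q_4=10·7+4=74
a_5=14:  p_5=14·1575+149=22199,  q_5=14·74+7=1043
…
a_7=1:  p_7=1·223565+22199=245764,  q_7=1·10504+1043=11547
a_8=1:  p_8=1·245764+223565=469329,  q_8=1·11547+10504=22051
a_9=3:  p_9=3·469329+245764=1653751,  q_9=3·22051+11547=77700
→ (1653751, 77700).  Check: 1653751²=2734892370001, 453·77700²=2734892370000, difference 1.
n=2: (1653751,77700)∘(1653751,77700) = (1653751·1653751+453·77700·77700, 1653751·77700+77700·1653751) = (5469784740001,256992905400)
n=3: (5469784740001,256992905400)∘(1653751,77700) = (1653751·5469784740001+453·77700·256992905400, 1653751·256992905400+77700·5469784740001) = (18091323967121133751,850004548596233100)
n=4: (18091323967121133751,850004548596233100)∘(1653751,77700) = (1653751·18091323967121133751+453·77700·850004548596233100, 1653751·850004548596233100+77700·18091323967121133751) = (59837090203895614338960001,2811391744490881177810800)
n=5: (59837090203895614338960001,2811391744490881177810800)∘(1653751,77700) = (1653751·59837090203895614338960001+453·77700·2811391744490881177810800, 1653751·2811391744490881177810800+77700·59837090203895614338960001) = (197911295523547060893371760093751,9298683817686228472822980388500)

1653751 77700
5469784740001 256992905400
18091323967121133751 850004548596233100
59837090203895614338960001 2811391744490881177810800
197911295523547060893371760093751 9298683817686228472822980388500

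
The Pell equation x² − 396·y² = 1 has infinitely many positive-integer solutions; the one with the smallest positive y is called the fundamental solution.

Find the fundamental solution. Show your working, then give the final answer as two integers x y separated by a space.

199 10

[19; 1,8,1,38] for √396; ℓ=4 ⇒ convergent index 3
i=0: a=19 ⇒ p=19, q=1
i=1: a=1 ⇒ p=20, q=1
i=2: a=8 ⇒ p=179, q=9
i=3: a=1 ⇒ p=199, q=10
→ (199, 10).  Check: 199²=39601, 396·10²=39600, difference 1.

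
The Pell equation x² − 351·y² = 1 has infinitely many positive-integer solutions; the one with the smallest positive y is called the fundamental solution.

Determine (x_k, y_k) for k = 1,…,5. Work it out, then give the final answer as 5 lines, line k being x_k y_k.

√351 → a₀=18, period (1,2,1,3,2,2,2,3,1,2,1,36); ℓ=12 even so k=11
a_0=18:  p_0=18·1+0=18,  q_0=18·0+1=1
…
a_4=3:  p_4=3·75+56=281,  q_4=3·4+3=15
a_5=2:  p_5=2·281+75=637,  q_5=2·15+4=34
a_6=2:  p_6=2·637+281=1555,  q_6=2·34+15=83
a_7=2:  p_7=2·1555+637=3747,  q_7=2·83+34=200
a_8=3:  p_8=3·3747+1555=12796,  q_8=3·200+83=683
a_9=1:  p_9=1·12796+3747=16543,  q_9=1·683+200=883
a_10=2:  p_10=2·16543+12796=45882,  q_10=2·883+683=2449
a_11=1:  p_11=1·45882+16543=62425,  q_11=1·2449+883=3332
fundamental: x₁=62425, y₁=3332  (since 3896880625 − 351·11102224 = 1)
k=2:  x_2 = 62425·62425+351·3332·3332 = 7793761249,  y_2 = 62425·3332+3332·62425 = 416000200
k=3:  x_3 = 62425·7793761249+351·3332·416000200 = 973051091875225,  y_3 = 62425·416000200+3332·7793761249 = 51937624966668
k=4:  x_4 = 62425·973051091875225+351·3332·51937624966668 = 121485428812828080001,  y_4 = 62425·51937624966668+3332·973051091875225 = 6484412476672499600
k=5:  x_5 = 62425·121485428812828080001+351·3332·6484412476672499600 = 15167455786308534696249625,  y_5 = 62425·6484412476672499600+3332·121485428812828080001 = 809578897660623950093332

62425 3332
7793761249 416000200
973051091875225 51937624966668
121485428812828080001 6484412476672499600
15167455786308534696249625 809578897660623950093332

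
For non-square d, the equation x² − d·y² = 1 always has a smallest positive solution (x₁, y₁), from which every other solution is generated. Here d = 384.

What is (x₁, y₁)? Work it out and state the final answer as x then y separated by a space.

√384 → a₀=19, period (1,1,2,9,2,1,1,38); ℓ=8 even so k=7
step 0: (19, 1)  from 19·(1,0) + (0,1)
step 1: (20, 1)  from 1·(19,1) + (1,0)
…
step 3: (98, 5)  from 2·(39,2) + (20,1)
step 4: (921, 47)  from 9·(98,5) + (39,2)
step 5: (1940, 99)  from 2·(921,47) + (98,5)
step 6: (2861, 146)  from 1·(1940,99) + (921,47)
step 7: (4801, 245)  from 1·(2861,146) + (1940,99)
→ (4801, 245).  Check: 4801²=23049601, 384·245²=23049600, difference 1.

4801 245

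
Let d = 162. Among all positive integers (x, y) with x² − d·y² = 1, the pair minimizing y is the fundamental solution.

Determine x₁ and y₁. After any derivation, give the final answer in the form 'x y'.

√162 = [12; 1,2,1,2,12,2,1,2,1,24, …], period ℓ=10 (even) → k=9
i=0: a=12 ⇒ p=12, q=1
…
i=2: a=2 ⇒ p=38, q=3
…
i=4: a=2 ⇒ p=140, q=11
i=5: a=12 ⇒ p=1731, q=136
…
i=7: a=1 ⇒ p=5333, q=419
i=8: a=2 ⇒ p=14268, q=1121
i=9: a=1 ⇒ p=19601, q=1540
fundamental: x₁=19601, y₁=1540  (since 384199201 − 162·2371600 = 1)

19601 1540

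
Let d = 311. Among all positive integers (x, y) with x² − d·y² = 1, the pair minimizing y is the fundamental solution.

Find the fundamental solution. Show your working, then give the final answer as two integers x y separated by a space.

16883880 957397

√311 = [17; 1,1,1,2,1,…,1,1,34, …], period ℓ=16 (even) → k=15
i=0: a=17 ⇒ p=17, q=1
i=1: a=1 ⇒ p=18, q=1
…
i=4: a=2 ⇒ p=141, q=8
i=5: a=1 ⇒ p=194, q=11
i=6: a=6 ⇒ p=1305, q=74
…
i=8: a=17 ⇒ p=71158, q=4035
…
i=14: a=1 ⇒ p=10724507, q=608131
i=15: a=1 ⇒ p=16883880, q=957397
→ (16883880, 957397).  Check: 16883880²=285065403854400, 311·957397²=285065403854399, difference 1.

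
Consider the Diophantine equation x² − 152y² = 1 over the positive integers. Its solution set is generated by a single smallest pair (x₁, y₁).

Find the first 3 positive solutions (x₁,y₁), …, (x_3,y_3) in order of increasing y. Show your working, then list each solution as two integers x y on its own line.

√152 = [12; 3,24, …], period ℓ=2 (even) → k=1
i=0: a=12 ⇒ p=12, q=1
i=1: a=3 ⇒ p=37, q=3
(x₁, y₁) = (37, 3);  37² − 152·3² = 1 ✓
(x_2, y_2) = (37·37 + 152·3·3, 37·3 + 3·37) = (2737, 222)
(x_3, y_3) = (37·2737 + 152·3·222, 37·222 + 3·2737) = (202501, 16425)

37 3
2737 222
202501 16425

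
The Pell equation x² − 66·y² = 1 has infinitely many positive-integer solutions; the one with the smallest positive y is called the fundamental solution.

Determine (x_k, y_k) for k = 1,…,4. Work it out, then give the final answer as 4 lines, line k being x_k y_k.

65 8
8449 1040
1098305 135192
142771201 17573920

√66 → a₀=8, period (8,16); ℓ=2 even so k=1
i=0: a=8 ⇒ p=8, q=1
i=1: a=8 ⇒ p=65, q=8
→ (65, 8).  Check: 65²=4225, 66·8²=4224, difference 1.
(x_2, y_2) = (65·65 + 66·8·8, 65·8 + 8·65) = (8449, 1040)
(x_3, y_3) = (65·8449 + 66·8·1040, 65·1040 + 8·8449) = (1098305, 135192)
(x_4, y_4) = (65·1098305 + 66·8·135192, 65·135192 + 8·1098305) = (142771201, 17573920)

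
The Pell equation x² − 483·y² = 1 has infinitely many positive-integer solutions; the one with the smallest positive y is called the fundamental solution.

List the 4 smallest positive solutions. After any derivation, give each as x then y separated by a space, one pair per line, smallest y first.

22 1
967 44
42526 1935
1870177 85096

√483 → a₀=21, period (1,42); ℓ=2 even so k=1
k=0  a_k=21  p_k/q_k = 21/1
k=1  a_k=1  p_k/q_k = 22/1
→ (22, 1).  Check: 22²=484, 483·1²=483, difference 1.
n=2: (22,1)∘(22,1) = (22·22+483·1·1, 22·1+1·22) = (967,44)
n=3: (967,44)∘(22,1) = (22·967+483·1·44, 22·44+1·967) = (42526,1935)
n=4: (42526,1935)∘(22,1) = (22·42526+483·1·1935, 22·1935+1·42526) = (1870177,85096)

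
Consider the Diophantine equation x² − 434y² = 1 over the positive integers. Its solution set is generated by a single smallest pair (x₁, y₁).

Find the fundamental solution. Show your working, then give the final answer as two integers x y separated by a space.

[20; 1,4,1,40] for √434; ℓ=4 ⇒ convergent index 3
i=0: a=20 ⇒ p=20, q=1
i=1: a=1 ⇒ p=21, q=1
i=2: a=4 ⇒ p=104, q=5
i=3: a=1 ⇒ p=125, q=6
→ (125, 6).  Check: 125²=15625, 434·6²=15624, difference 1.

125 6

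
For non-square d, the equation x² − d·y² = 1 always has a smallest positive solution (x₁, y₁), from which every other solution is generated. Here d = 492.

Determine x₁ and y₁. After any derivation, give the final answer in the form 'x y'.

29767 1342

√492 → a₀=22, period (5,1,1,10,1,1,5,44); ℓ=8 even so k=7
a_0=22:  p_0=22·1+0=22,  q_0=22·0+1=1
…
a_3=1:  p_3=1·133+111=244,  q_3=1·6+5=11
a_4=10:  p_4=10·244+133=2573,  q_4=10·11+6=116
a_5=1:  p_5=1·2573+244=2817,  q_5=1·116+11=127
a_6=1:  p_6=1·2817+2573=5390,  q_6=1·127+116=243
a_7=5:  p_7=5·5390+2817=29767,  q_7=5·243+127=1342
fundamental: x₁=29767, y₁=1342  (since 886074289 − 492·1800964 = 1)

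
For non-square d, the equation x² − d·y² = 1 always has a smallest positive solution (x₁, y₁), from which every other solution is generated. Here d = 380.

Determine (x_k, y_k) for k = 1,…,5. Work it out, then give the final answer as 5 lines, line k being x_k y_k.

√380 = [19; 2,38, …], period ℓ=2 (even) → k=1
i=0: a=19 ⇒ p=19, q=1
i=1: a=2 ⇒ p=39, q=2
→ (39, 2).  Check: 39²=1521, 380·2²=1520, difference 1.
n=2: (39,2)∘(39,2) = (39·39+380·2·2, 39·2+2·39) = (3041,156)
n=3: (3041,156)∘(39,2) = (39·3041+380·2·156, 39·156+2·3041) = (237159,12166)
n=4: (237159,12166)∘(39,2) = (39·237159+380·2·12166, 39·12166+2·237159) = (18495361,948792)
n=5: (18495361,948792)∘(39,2) = (39·18495361+380·2·948792, 39·948792+2·18495361) = (1442400999,73993610)

39 2
3041 156
237159 12166
18495361 948792
1442400999 73993610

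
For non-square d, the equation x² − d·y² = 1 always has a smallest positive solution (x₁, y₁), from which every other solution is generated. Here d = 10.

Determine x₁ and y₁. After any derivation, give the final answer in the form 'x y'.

√10 → a₀=3, period (6); ℓ=1 odd so k=1
a_0=3:  p_0=3·1+0=3,  q_0=3·0+1=1
a_1=6:  p_1=6·3+1=19,  q_1=6·1+0=6
fundamental: x₁=19, y₁=6  (since 361 − 10·36 = 1)

19 6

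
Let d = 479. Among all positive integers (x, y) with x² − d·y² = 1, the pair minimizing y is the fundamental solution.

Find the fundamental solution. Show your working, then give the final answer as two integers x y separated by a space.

2989440 136591

√479 → a₀=21, period (1,7,1,3,2,21,2,3,1,7,1,42); ℓ=12 even so k=11
step 0: (21, 1)  from 21·(1,0) + (0,1)
…
step 2: (175, 8)  from 7·(22,1) + (21,1)
…
step 5: (1729, 79)  from 2·(766,35) + (197,9)
step 6: (37075, 1694)  from 21·(1729,79) + (766,35)
…
step 8: (264712, 12095)  from 3·(75879,3467) + (37075,1694)
step 9: (340591, 15562)  from 1·(264712,12095) + (75879,3467)
step 10: (2648849, 121029)  from 7·(340591,15562) + (264712,12095)
step 11: (2989440, 136591)  from 1·(2648849,121029) + (340591,15562)
fundamental: x₁=2989440, y₁=136591  (since 8936751513600 − 479·18657101281 = 1)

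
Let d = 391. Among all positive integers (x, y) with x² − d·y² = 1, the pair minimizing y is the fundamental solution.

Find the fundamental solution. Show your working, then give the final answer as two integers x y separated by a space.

√391 → a₀=19, period (1,3,2,2,1,…,3,1,38); ℓ=16 even so k=15
k=0  a_k=19  p_k/q_k = 19/1
…
k=3  a_k=2  p_k/q_k = 178/9
…
k=6  a_k=1  p_k/q_k = 1048/53
…
k=8  a_k=19  p_k/q_k = 52519/2656
…
k=13  a_k=2  p_k/q_k = 1660597/83980
k=14  a_k=3  p_k/q_k = 5678083/287153
k=15  a_k=1  p_k/q_k = 7338680/371133
(x₁, y₁) = (7338680, 371133);  7338680² − 391·371133² = 1 ✓

7338680 371133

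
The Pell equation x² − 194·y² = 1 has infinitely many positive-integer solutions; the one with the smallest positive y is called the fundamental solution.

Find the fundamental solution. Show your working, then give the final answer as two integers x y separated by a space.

195 14

√194 → a₀=13, period (1,12,1,26); ℓ=4 even so k=3
i=0: a=13 ⇒ p=13, q=1
i=1: a=1 ⇒ p=14, q=1
i=2: a=12 ⇒ p=181, q=13
i=3: a=1 ⇒ p=195, q=14
fundamental: x₁=195, y₁=14  (since 38025 − 194·196 = 1)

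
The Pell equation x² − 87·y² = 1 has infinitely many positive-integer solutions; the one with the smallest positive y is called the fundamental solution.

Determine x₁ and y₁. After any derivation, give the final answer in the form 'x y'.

28 3

d=87: √d = [9; 3,18] (ℓ=2, even), read p_1/q_1
step 0: (9, 1)  from 9·(1,0) + (0,1)
step 1: (28, 3)  from 3·(9,1) + (1,0)
fundamental: x₁=28, y₁=3  (since 784 − 87·9 = 1)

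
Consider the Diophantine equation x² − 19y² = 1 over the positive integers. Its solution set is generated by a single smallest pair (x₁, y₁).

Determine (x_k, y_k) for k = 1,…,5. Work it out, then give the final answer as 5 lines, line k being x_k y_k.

√19 = [4; 2,1,3,1,2,8, …], period ℓ=6 (even) → k=5
step 0: (4, 1)  from 4·(1,0) + (0,1)
…
step 4: (61, 14)  from 1·(48,11) + (13,3)
step 5: (170, 39)  from 2·(61,14) + (48,11)
→ (170, 39).  Check: 170²=28900, 19·39²=28899, difference 1.
(x_2, y_2) = (170·170 + 19·39·39, 170·39 + 39·170) = (57799, 13260)
(x_3, y_3) = (170·57799 + 19·39·13260, 170·13260 + 39·57799) = (19651490, 4508361)
(x_4, y_4) = (170·19651490 + 19·39·4508361, 170·4508361 + 39·19651490) = (6681448801, 1532829480)
(x_5, y_5) = (170·6681448801 + 19·39·1532829480, 170·1532829480 + 39·6681448801) = (2271672940850, 521157514839)

170 39
57799 13260
19651490 4508361
6681448801 1532829480
2271672940850 521157514839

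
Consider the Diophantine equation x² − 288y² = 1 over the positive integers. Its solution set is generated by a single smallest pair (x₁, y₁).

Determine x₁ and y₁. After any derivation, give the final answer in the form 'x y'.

d=288: √d = [16; 1,32] (ℓ=2, even), read p_1/q_1
k=0  a_k=16  p_k/q_k = 16/1
k=1  a_k=1  p_k/q_k = 17/1
→ (17, 1).  Check: 17²=289, 288·1²=288, difference 1.

17 1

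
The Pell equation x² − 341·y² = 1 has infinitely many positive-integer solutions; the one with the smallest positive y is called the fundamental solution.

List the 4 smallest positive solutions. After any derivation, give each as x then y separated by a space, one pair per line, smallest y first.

d=341: √d = [18; 2,6,1,8,2,…,6,2,36] (ℓ=14, even), read p_13/q_13
k=0  a_k=18  p_k/q_k = 18/1
k=1  a_k=2  p_k/q_k = 37/2
…
k=5  a_k=2  p_k/q_k = 5189/281
…
k=7  a_k=2  p_k/q_k = 20479/1109
k=8  a_k=1  p_k/q_k = 28124/1523
k=9  a_k=2  p_k/q_k = 76727/4155
k=10  a_k=8  p_k/q_k = 641940/34763
k=11  a_k=1  p_k/q_k = 718667/38918
k=12  a_k=6  p_k/q_k = 4953942/268271
k=13  a_k=2  p_k/q_k = 10626551/575460
(x₁, y₁) = (10626551, 575460);  10626551² − 341·575460² = 1 ✓
(x_2, y_2) = (10626551·10626551 + 341·575460·575460, 10626551·575460 + 575460·10626551) = (225847172311201, 12230310076920)
(x_3, y_3) = (10626551·225847172311201 + 341·575460·12230310076920, 10626551·12230310076920 + 575460·225847172311201) = (4799952989541519968951, 259932027556408030380)
(x_4, y_4) = (10626551·4799952989541519968951 + 341·575460·259932027556408030380, 10626551·259932027556408030380 + 575460·4799952989541519968951) = (102013890481930631287980124801, 5524361894723138392975161840)

10626551 575460
225847172311201 12230310076920
4799952989541519968951 259932027556408030380
102013890481930631287980124801 5524361894723138392975161840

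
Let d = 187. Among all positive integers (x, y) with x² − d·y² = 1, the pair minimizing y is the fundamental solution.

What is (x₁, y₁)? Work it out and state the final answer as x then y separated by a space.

1682 123

[13; 1,2,13,2,1,26] for √187; ℓ=6 ⇒ convergent index 5
step 0: (13, 1)  from 13·(1,0) + (0,1)
step 1: (14, 1)  from 1·(13,1) + (1,0)
step 2: (41, 3)  from 2·(14,1) + (13,1)
step 3: (547, 40)  from 13·(41,3) + (14,1)
step 4: (1135, 83)  from 2·(547,40) + (41,3)
step 5: (1682, 123)  from 1·(1135,83) + (547,40)
(x₁, y₁) = (1682, 123);  1682² − 187·123² = 1 ✓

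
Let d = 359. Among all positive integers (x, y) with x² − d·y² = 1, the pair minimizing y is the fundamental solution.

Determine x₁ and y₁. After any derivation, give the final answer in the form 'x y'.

d=359: √d = [18; 1,17,1,36] (ℓ=4, even), read p_3/q_3
a_0=18:  p_0=18·1+0=18,  q_0=18·0+1=1
a_1=1:  p_1=1·18+1=19,  q_1=1·1+0=1
a_2=17:  p_2=17·19+18=341,  q_2=17·1+1=18
a_3=1:  p_3=1·341+19=360,  q_3=1·18+1=19
→ (360, 19).  Check: 360²=129600, 359·19²=129599, difference 1.

360 19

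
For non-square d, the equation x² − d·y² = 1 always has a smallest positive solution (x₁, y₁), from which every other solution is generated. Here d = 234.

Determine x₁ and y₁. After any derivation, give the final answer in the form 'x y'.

d=234: √d = [15; 3,2,1,2,1,2,3,30] (ℓ=8, even), read p_7/q_7
i=0: a=15 ⇒ p=15, q=1
i=1: a=3 ⇒ p=46, q=3
i=2: a=2 ⇒ p=107, q=7
i=3: a=1 ⇒ p=153, q=10
…
i=5: a=1 ⇒ p=566, q=37
i=6: a=2 ⇒ p=1545, q=101
i=7: a=3 ⇒ p=5201, q=340
→ (5201, 340).  Check: 5201²=27050401, 234·340²=27050400, difference 1.

5201 340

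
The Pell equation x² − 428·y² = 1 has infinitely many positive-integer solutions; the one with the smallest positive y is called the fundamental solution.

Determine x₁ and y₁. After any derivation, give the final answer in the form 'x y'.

[20; 1,2,4,1,5,10,5,1,4,2,1,40] for √428; ℓ=12 ⇒ convergent index 11
step 0: (20, 1)  from 20·(1,0) + (0,1)
…
step 2: (62, 3)  from 2·(21,1) + (20,1)
step 3: (269, 13)  from 4·(62,3) + (21,1)
…
step 5: (1924, 93)  from 5·(331,16) + (269,13)
step 6: (19571, 946)  from 10·(1924,93) + (331,16)
step 7: (99779, 4823)  from 5·(19571,946) + (1924,93)
step 8: (119350, 5769)  from 1·(99779,4823) + (19571,946)
…
step 10: (1273708, 61567)  from 2·(577179,27899) + (119350,5769)
step 11: (1850887, 89466)  from 1·(1273708,61567) + (577179,27899)
(x₁, y₁) = (1850887, 89466);  1850887² − 428·89466² = 1 ✓

1850887 89466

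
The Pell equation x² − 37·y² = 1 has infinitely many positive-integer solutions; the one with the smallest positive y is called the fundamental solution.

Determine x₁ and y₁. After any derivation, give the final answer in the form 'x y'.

73 12

√37 = [6; 12, …], period ℓ=1 (odd) → k=1
a_0=6:  p_0=6·1+0=6,  q_0=6·0+1=1
a_1=12:  p_1=12·6+1=73,  q_1=12·1+0=12
fundamental: x₁=73, y₁=12  (since 5329 − 37·144 = 1)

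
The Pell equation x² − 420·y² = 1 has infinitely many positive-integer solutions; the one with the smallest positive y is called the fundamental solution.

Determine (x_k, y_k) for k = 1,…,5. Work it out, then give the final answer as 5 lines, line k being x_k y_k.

d=420: √d = [20; 2,40] (ℓ=2, even), read p_1/q_1
i=0: a=20 ⇒ p=20, q=1
i=1: a=2 ⇒ p=41, q=2
→ (41, 2).  Check: 41²=1681, 420·2²=1680, difference 1.
(x_2, y_2) = (41·41 + 420·2·2, 41·2 + 2·41) = (3361, 164)
(x_3, y_3) = (41·3361 + 420·2·164, 41·164 + 2·3361) = (275561, 13446)
(x_4, y_4) = (41·275561 + 420·2·13446, 41·13446 + 2·275561) = (22592641, 1102408)
(x_5, y_5) = (41·22592641 + 420·2·1102408, 41·1102408 + 2·22592641) = (1852321001, 90384010)

41 2
3361 164
275561 13446
22592641 1102408
1852321001 90384010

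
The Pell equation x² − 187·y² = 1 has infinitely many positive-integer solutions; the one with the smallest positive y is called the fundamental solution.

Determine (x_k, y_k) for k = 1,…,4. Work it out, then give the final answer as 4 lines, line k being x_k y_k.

1682 123
5658247 413772
19034341226 1391928885
64031518226017 4682448355368

[13; 1,2,13,2,1,26] for √187; ℓ=6 ⇒ convergent index 5
k=0  a_k=13  p_k/q_k = 13/1
k=1  a_k=1  p_k/q_k = 14/1
k=2  a_k=2  p_k/q_k = 41/3
k=3  a_k=13  p_k/q_k = 547/40
k=4  a_k=2  p_k/q_k = 1135/83
k=5  a_k=1  p_k/q_k = 1682/123
fundamental: x₁=1682, y₁=123  (since 2829124 − 187·15129 = 1)
n=2: (1682,123)∘(1682,123) = (1682·1682+187·123·123, 1682·123+123·1682) = (5658247,413772)
n=3: (5658247,413772)∘(1682,123) = (1682·5658247+187·123·413772, 1682·413772+123·5658247) = (19034341226,1391928885)
n=4: (19034341226,1391928885)∘(1682,123) = (1682·19034341226+187·123·1391928885, 1682·1391928885+123·19034341226) = (64031518226017,4682448355368)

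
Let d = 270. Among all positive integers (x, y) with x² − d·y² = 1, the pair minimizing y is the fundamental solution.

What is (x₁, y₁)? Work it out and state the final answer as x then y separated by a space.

d=270: √d = [16; 2,3,6,3,2,32] (ℓ=6, even), read p_5/q_5
i=0: a=16 ⇒ p=16, q=1
i=1: a=2 ⇒ p=33, q=2
i=2: a=3 ⇒ p=115, q=7
…
i=4: a=3 ⇒ p=2284, q=139
i=5: a=2 ⇒ p=5291, q=322
(x₁, y₁) = (5291, 322);  5291² − 270·322² = 1 ✓

5291 322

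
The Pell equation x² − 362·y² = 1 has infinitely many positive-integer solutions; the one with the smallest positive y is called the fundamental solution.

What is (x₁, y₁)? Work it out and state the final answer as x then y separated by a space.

√362 = [19; 38, …], period ℓ=1 (odd) → k=1
step 0: (19, 1)  from 19·(1,0) + (0,1)
step 1: (723, 38)  from 38·(19,1) + (1,0)
(x₁, y₁) = (723, 38);  723² − 362·38² = 1 ✓

723 38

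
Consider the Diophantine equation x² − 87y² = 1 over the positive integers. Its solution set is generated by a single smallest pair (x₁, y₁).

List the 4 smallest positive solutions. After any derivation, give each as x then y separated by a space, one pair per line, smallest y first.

28 3
1567 168
87724 9405
4910977 526512

d=87: √d = [9; 3,18] (ℓ=2, even), read p_1/q_1
step 0: (9, 1)  from 9·(1,0) + (0,1)
step 1: (28, 3)  from 3·(9,1) + (1,0)
fundamental: x₁=28, y₁=3  (since 784 − 87·9 = 1)
(28+3√87)^2 = 1567 + 168√87
(28+3√87)^3 = 87724 + 9405√87
(28+3√87)^4 = 4910977 + 526512√87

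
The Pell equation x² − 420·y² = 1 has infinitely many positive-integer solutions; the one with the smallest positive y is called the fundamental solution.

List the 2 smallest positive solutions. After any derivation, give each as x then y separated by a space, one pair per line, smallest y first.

√420 = [20; 2,40, …], period ℓ=2 (even) → k=1
step 0: (20, 1)  from 20·(1,0) + (0,1)
step 1: (41, 2)  from 2·(20,1) + (1,0)
fundamental: x₁=41, y₁=2  (since 1681 − 420·4 = 1)
k=2:  x_2 = 41·41+420·2·2 = 3361,  y_2 = 41·2+2·41 = 164

41 2
3361 164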